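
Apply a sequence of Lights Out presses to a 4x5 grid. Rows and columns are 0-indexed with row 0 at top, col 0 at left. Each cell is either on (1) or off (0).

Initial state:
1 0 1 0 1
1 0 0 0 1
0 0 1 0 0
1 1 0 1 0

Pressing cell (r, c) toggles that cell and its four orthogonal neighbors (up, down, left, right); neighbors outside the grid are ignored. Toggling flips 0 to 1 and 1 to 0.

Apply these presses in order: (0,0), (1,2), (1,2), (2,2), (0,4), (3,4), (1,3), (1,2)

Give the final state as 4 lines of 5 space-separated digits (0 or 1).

Answer: 0 1 0 0 0
0 1 1 0 1
0 1 1 0 1
1 1 1 0 1

Derivation:
After press 1 at (0,0):
0 1 1 0 1
0 0 0 0 1
0 0 1 0 0
1 1 0 1 0

After press 2 at (1,2):
0 1 0 0 1
0 1 1 1 1
0 0 0 0 0
1 1 0 1 0

After press 3 at (1,2):
0 1 1 0 1
0 0 0 0 1
0 0 1 0 0
1 1 0 1 0

After press 4 at (2,2):
0 1 1 0 1
0 0 1 0 1
0 1 0 1 0
1 1 1 1 0

After press 5 at (0,4):
0 1 1 1 0
0 0 1 0 0
0 1 0 1 0
1 1 1 1 0

After press 6 at (3,4):
0 1 1 1 0
0 0 1 0 0
0 1 0 1 1
1 1 1 0 1

After press 7 at (1,3):
0 1 1 0 0
0 0 0 1 1
0 1 0 0 1
1 1 1 0 1

After press 8 at (1,2):
0 1 0 0 0
0 1 1 0 1
0 1 1 0 1
1 1 1 0 1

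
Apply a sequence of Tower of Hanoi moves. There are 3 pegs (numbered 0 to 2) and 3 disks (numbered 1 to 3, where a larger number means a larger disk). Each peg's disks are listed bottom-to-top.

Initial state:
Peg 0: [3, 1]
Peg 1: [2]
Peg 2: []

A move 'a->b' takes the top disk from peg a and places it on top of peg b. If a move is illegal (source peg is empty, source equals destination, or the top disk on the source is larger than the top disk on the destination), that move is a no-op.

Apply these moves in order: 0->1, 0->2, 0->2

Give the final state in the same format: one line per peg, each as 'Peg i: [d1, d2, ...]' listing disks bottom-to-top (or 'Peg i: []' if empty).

Answer: Peg 0: []
Peg 1: [2, 1]
Peg 2: [3]

Derivation:
After move 1 (0->1):
Peg 0: [3]
Peg 1: [2, 1]
Peg 2: []

After move 2 (0->2):
Peg 0: []
Peg 1: [2, 1]
Peg 2: [3]

After move 3 (0->2):
Peg 0: []
Peg 1: [2, 1]
Peg 2: [3]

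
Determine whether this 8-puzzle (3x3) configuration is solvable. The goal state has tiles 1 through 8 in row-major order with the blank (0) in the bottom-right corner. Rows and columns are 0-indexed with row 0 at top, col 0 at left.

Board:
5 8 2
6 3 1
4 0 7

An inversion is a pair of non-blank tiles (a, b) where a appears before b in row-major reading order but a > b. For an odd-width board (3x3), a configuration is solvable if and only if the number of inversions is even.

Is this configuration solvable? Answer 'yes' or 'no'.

Answer: no

Derivation:
Inversions (pairs i<j in row-major order where tile[i] > tile[j] > 0): 15
15 is odd, so the puzzle is not solvable.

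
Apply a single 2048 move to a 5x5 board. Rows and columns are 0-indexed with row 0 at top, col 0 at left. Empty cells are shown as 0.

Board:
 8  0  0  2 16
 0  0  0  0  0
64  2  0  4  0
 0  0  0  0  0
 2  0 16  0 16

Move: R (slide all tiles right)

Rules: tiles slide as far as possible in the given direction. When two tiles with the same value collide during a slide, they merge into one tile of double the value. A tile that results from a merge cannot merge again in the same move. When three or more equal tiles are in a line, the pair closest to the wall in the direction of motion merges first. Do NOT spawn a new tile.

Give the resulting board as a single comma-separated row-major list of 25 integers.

Answer: 0, 0, 8, 2, 16, 0, 0, 0, 0, 0, 0, 0, 64, 2, 4, 0, 0, 0, 0, 0, 0, 0, 0, 2, 32

Derivation:
Slide right:
row 0: [8, 0, 0, 2, 16] -> [0, 0, 8, 2, 16]
row 1: [0, 0, 0, 0, 0] -> [0, 0, 0, 0, 0]
row 2: [64, 2, 0, 4, 0] -> [0, 0, 64, 2, 4]
row 3: [0, 0, 0, 0, 0] -> [0, 0, 0, 0, 0]
row 4: [2, 0, 16, 0, 16] -> [0, 0, 0, 2, 32]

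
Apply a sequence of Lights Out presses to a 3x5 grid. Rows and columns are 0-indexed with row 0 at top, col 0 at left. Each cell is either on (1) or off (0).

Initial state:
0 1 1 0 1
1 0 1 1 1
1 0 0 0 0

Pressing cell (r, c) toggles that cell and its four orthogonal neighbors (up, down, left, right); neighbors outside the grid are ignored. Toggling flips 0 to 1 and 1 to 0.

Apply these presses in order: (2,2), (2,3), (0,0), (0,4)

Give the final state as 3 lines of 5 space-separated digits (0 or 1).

Answer: 1 0 1 1 0
0 0 0 0 0
1 1 0 0 1

Derivation:
After press 1 at (2,2):
0 1 1 0 1
1 0 0 1 1
1 1 1 1 0

After press 2 at (2,3):
0 1 1 0 1
1 0 0 0 1
1 1 0 0 1

After press 3 at (0,0):
1 0 1 0 1
0 0 0 0 1
1 1 0 0 1

After press 4 at (0,4):
1 0 1 1 0
0 0 0 0 0
1 1 0 0 1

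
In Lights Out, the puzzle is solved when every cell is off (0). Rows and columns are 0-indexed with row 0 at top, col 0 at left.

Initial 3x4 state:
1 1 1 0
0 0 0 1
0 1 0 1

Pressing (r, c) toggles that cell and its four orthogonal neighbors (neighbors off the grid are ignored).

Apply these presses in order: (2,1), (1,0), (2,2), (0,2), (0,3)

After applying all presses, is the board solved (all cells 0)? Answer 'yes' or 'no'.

After press 1 at (2,1):
1 1 1 0
0 1 0 1
1 0 1 1

After press 2 at (1,0):
0 1 1 0
1 0 0 1
0 0 1 1

After press 3 at (2,2):
0 1 1 0
1 0 1 1
0 1 0 0

After press 4 at (0,2):
0 0 0 1
1 0 0 1
0 1 0 0

After press 5 at (0,3):
0 0 1 0
1 0 0 0
0 1 0 0

Lights still on: 3

Answer: no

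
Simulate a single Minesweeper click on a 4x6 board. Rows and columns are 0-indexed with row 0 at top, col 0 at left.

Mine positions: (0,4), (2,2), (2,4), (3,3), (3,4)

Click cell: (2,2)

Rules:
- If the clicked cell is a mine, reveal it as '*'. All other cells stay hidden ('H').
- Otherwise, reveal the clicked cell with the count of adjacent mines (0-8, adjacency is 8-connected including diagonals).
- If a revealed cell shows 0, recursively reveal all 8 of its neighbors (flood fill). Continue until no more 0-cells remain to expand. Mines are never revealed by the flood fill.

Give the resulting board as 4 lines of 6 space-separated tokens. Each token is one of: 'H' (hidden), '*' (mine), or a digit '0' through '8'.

H H H H H H
H H H H H H
H H * H H H
H H H H H H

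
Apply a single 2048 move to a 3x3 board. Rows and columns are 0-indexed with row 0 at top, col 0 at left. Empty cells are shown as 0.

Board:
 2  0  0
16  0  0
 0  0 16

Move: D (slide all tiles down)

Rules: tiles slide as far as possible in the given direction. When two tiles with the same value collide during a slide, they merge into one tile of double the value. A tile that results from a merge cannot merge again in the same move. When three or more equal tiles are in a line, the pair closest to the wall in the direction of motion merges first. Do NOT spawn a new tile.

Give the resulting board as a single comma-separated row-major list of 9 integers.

Slide down:
col 0: [2, 16, 0] -> [0, 2, 16]
col 1: [0, 0, 0] -> [0, 0, 0]
col 2: [0, 0, 16] -> [0, 0, 16]

Answer: 0, 0, 0, 2, 0, 0, 16, 0, 16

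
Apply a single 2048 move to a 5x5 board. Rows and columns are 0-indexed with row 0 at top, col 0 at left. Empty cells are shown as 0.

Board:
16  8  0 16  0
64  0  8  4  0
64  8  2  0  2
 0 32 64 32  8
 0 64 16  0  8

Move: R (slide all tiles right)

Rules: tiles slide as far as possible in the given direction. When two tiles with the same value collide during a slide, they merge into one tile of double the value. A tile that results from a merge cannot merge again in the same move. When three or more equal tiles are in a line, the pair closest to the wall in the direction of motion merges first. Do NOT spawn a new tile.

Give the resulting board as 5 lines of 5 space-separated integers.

Answer:  0  0 16  8 16
 0  0 64  8  4
 0  0 64  8  4
 0 32 64 32  8
 0  0 64 16  8

Derivation:
Slide right:
row 0: [16, 8, 0, 16, 0] -> [0, 0, 16, 8, 16]
row 1: [64, 0, 8, 4, 0] -> [0, 0, 64, 8, 4]
row 2: [64, 8, 2, 0, 2] -> [0, 0, 64, 8, 4]
row 3: [0, 32, 64, 32, 8] -> [0, 32, 64, 32, 8]
row 4: [0, 64, 16, 0, 8] -> [0, 0, 64, 16, 8]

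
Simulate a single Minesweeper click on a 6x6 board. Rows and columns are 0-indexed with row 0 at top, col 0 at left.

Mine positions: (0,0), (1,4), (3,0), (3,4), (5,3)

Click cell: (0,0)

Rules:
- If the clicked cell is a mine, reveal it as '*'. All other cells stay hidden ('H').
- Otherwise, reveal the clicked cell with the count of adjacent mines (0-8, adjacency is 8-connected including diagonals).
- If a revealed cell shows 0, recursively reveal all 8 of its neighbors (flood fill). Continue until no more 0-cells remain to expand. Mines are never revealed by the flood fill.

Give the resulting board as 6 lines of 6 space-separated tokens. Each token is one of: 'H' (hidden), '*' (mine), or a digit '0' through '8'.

* H H H H H
H H H H H H
H H H H H H
H H H H H H
H H H H H H
H H H H H H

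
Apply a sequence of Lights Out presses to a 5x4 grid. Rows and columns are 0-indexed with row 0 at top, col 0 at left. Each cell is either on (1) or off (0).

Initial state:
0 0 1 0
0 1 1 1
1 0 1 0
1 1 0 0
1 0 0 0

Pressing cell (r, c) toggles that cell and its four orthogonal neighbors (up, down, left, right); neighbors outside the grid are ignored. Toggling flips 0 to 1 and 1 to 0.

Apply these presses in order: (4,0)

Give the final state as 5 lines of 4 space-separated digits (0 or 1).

Answer: 0 0 1 0
0 1 1 1
1 0 1 0
0 1 0 0
0 1 0 0

Derivation:
After press 1 at (4,0):
0 0 1 0
0 1 1 1
1 0 1 0
0 1 0 0
0 1 0 0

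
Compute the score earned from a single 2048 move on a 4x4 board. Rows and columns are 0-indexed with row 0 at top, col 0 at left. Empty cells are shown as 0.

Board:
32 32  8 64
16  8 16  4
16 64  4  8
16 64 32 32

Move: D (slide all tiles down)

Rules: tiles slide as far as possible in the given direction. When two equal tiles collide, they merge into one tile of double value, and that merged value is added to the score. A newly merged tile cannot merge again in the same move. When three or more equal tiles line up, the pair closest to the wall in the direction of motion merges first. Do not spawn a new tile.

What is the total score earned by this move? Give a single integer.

Slide down:
col 0: [32, 16, 16, 16] -> [0, 32, 16, 32]  score +32 (running 32)
col 1: [32, 8, 64, 64] -> [0, 32, 8, 128]  score +128 (running 160)
col 2: [8, 16, 4, 32] -> [8, 16, 4, 32]  score +0 (running 160)
col 3: [64, 4, 8, 32] -> [64, 4, 8, 32]  score +0 (running 160)
Board after move:
  0   0   8  64
 32  32  16   4
 16   8   4   8
 32 128  32  32

Answer: 160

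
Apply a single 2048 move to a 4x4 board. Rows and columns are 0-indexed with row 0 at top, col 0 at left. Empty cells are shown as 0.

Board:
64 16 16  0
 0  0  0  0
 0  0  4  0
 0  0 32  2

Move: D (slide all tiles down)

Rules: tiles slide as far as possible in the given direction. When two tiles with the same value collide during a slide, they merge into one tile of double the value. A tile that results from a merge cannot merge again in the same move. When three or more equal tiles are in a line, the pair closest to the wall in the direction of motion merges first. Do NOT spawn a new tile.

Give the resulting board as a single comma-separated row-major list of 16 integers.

Slide down:
col 0: [64, 0, 0, 0] -> [0, 0, 0, 64]
col 1: [16, 0, 0, 0] -> [0, 0, 0, 16]
col 2: [16, 0, 4, 32] -> [0, 16, 4, 32]
col 3: [0, 0, 0, 2] -> [0, 0, 0, 2]

Answer: 0, 0, 0, 0, 0, 0, 16, 0, 0, 0, 4, 0, 64, 16, 32, 2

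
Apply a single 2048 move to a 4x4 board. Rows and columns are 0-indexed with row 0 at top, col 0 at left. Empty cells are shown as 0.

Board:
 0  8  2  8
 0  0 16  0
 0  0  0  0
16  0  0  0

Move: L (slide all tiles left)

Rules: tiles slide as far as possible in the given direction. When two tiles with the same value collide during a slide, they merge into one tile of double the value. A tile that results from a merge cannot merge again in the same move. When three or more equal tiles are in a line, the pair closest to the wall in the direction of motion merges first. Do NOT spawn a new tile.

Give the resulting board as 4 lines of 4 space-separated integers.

Slide left:
row 0: [0, 8, 2, 8] -> [8, 2, 8, 0]
row 1: [0, 0, 16, 0] -> [16, 0, 0, 0]
row 2: [0, 0, 0, 0] -> [0, 0, 0, 0]
row 3: [16, 0, 0, 0] -> [16, 0, 0, 0]

Answer:  8  2  8  0
16  0  0  0
 0  0  0  0
16  0  0  0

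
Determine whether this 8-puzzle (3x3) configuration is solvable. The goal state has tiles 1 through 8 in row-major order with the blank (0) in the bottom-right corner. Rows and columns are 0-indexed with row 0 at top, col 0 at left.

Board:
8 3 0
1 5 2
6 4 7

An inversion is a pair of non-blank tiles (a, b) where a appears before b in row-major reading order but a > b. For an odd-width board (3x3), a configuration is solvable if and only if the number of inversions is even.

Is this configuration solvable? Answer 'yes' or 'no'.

Answer: yes

Derivation:
Inversions (pairs i<j in row-major order where tile[i] > tile[j] > 0): 12
12 is even, so the puzzle is solvable.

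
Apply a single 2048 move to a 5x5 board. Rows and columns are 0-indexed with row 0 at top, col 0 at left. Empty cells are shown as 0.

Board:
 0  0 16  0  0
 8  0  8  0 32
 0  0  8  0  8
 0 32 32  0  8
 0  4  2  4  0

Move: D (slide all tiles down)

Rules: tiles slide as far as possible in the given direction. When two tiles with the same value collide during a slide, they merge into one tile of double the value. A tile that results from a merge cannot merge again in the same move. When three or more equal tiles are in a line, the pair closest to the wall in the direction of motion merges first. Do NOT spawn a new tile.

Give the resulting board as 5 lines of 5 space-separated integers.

Answer:  0  0  0  0  0
 0  0 16  0  0
 0  0 16  0  0
 0 32 32  0 32
 8  4  2  4 16

Derivation:
Slide down:
col 0: [0, 8, 0, 0, 0] -> [0, 0, 0, 0, 8]
col 1: [0, 0, 0, 32, 4] -> [0, 0, 0, 32, 4]
col 2: [16, 8, 8, 32, 2] -> [0, 16, 16, 32, 2]
col 3: [0, 0, 0, 0, 4] -> [0, 0, 0, 0, 4]
col 4: [0, 32, 8, 8, 0] -> [0, 0, 0, 32, 16]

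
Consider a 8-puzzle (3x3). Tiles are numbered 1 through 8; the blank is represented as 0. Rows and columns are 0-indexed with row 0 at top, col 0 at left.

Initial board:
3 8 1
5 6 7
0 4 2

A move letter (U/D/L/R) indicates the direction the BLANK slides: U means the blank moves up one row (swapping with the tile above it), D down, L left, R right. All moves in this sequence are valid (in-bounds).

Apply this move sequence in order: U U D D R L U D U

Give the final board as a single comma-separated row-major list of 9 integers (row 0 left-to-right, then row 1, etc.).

After move 1 (U):
3 8 1
0 6 7
5 4 2

After move 2 (U):
0 8 1
3 6 7
5 4 2

After move 3 (D):
3 8 1
0 6 7
5 4 2

After move 4 (D):
3 8 1
5 6 7
0 4 2

After move 5 (R):
3 8 1
5 6 7
4 0 2

After move 6 (L):
3 8 1
5 6 7
0 4 2

After move 7 (U):
3 8 1
0 6 7
5 4 2

After move 8 (D):
3 8 1
5 6 7
0 4 2

After move 9 (U):
3 8 1
0 6 7
5 4 2

Answer: 3, 8, 1, 0, 6, 7, 5, 4, 2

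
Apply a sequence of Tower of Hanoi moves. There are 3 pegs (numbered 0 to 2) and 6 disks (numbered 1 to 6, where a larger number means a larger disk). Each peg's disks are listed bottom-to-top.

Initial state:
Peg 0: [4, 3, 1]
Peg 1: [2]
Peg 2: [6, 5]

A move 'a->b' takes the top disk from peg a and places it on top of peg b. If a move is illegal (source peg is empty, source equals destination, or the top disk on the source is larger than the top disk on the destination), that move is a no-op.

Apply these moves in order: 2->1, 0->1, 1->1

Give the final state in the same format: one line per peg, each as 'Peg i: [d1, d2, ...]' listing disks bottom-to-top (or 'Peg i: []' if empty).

Answer: Peg 0: [4, 3]
Peg 1: [2, 1]
Peg 2: [6, 5]

Derivation:
After move 1 (2->1):
Peg 0: [4, 3, 1]
Peg 1: [2]
Peg 2: [6, 5]

After move 2 (0->1):
Peg 0: [4, 3]
Peg 1: [2, 1]
Peg 2: [6, 5]

After move 3 (1->1):
Peg 0: [4, 3]
Peg 1: [2, 1]
Peg 2: [6, 5]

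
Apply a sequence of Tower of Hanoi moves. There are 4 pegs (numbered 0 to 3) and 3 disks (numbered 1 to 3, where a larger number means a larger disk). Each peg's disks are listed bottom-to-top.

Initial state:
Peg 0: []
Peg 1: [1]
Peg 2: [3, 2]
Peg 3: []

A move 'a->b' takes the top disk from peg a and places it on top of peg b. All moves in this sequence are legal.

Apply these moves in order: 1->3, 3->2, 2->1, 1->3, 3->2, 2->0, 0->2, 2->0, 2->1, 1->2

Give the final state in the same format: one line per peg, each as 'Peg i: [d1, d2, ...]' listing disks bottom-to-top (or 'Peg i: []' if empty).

After move 1 (1->3):
Peg 0: []
Peg 1: []
Peg 2: [3, 2]
Peg 3: [1]

After move 2 (3->2):
Peg 0: []
Peg 1: []
Peg 2: [3, 2, 1]
Peg 3: []

After move 3 (2->1):
Peg 0: []
Peg 1: [1]
Peg 2: [3, 2]
Peg 3: []

After move 4 (1->3):
Peg 0: []
Peg 1: []
Peg 2: [3, 2]
Peg 3: [1]

After move 5 (3->2):
Peg 0: []
Peg 1: []
Peg 2: [3, 2, 1]
Peg 3: []

After move 6 (2->0):
Peg 0: [1]
Peg 1: []
Peg 2: [3, 2]
Peg 3: []

After move 7 (0->2):
Peg 0: []
Peg 1: []
Peg 2: [3, 2, 1]
Peg 3: []

After move 8 (2->0):
Peg 0: [1]
Peg 1: []
Peg 2: [3, 2]
Peg 3: []

After move 9 (2->1):
Peg 0: [1]
Peg 1: [2]
Peg 2: [3]
Peg 3: []

After move 10 (1->2):
Peg 0: [1]
Peg 1: []
Peg 2: [3, 2]
Peg 3: []

Answer: Peg 0: [1]
Peg 1: []
Peg 2: [3, 2]
Peg 3: []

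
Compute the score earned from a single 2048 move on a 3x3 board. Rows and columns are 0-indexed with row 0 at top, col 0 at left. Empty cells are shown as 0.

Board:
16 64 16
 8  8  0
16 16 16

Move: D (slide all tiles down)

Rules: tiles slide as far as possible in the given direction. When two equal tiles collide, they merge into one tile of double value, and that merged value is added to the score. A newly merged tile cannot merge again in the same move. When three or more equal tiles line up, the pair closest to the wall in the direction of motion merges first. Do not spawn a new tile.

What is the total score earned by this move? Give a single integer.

Answer: 32

Derivation:
Slide down:
col 0: [16, 8, 16] -> [16, 8, 16]  score +0 (running 0)
col 1: [64, 8, 16] -> [64, 8, 16]  score +0 (running 0)
col 2: [16, 0, 16] -> [0, 0, 32]  score +32 (running 32)
Board after move:
16 64  0
 8  8  0
16 16 32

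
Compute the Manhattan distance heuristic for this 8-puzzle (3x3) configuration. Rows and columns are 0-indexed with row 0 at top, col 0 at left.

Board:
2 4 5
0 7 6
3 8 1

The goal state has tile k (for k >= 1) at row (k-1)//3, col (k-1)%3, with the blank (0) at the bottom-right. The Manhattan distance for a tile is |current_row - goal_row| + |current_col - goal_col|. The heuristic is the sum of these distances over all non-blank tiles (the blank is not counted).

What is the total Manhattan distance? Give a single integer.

Answer: 15

Derivation:
Tile 2: at (0,0), goal (0,1), distance |0-0|+|0-1| = 1
Tile 4: at (0,1), goal (1,0), distance |0-1|+|1-0| = 2
Tile 5: at (0,2), goal (1,1), distance |0-1|+|2-1| = 2
Tile 7: at (1,1), goal (2,0), distance |1-2|+|1-0| = 2
Tile 6: at (1,2), goal (1,2), distance |1-1|+|2-2| = 0
Tile 3: at (2,0), goal (0,2), distance |2-0|+|0-2| = 4
Tile 8: at (2,1), goal (2,1), distance |2-2|+|1-1| = 0
Tile 1: at (2,2), goal (0,0), distance |2-0|+|2-0| = 4
Sum: 1 + 2 + 2 + 2 + 0 + 4 + 0 + 4 = 15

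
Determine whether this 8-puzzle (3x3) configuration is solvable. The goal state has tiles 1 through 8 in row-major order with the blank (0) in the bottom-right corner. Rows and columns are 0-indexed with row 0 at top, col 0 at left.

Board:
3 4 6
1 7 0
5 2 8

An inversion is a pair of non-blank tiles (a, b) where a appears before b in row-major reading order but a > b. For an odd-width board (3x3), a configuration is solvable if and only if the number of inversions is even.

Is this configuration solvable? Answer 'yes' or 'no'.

Answer: yes

Derivation:
Inversions (pairs i<j in row-major order where tile[i] > tile[j] > 0): 10
10 is even, so the puzzle is solvable.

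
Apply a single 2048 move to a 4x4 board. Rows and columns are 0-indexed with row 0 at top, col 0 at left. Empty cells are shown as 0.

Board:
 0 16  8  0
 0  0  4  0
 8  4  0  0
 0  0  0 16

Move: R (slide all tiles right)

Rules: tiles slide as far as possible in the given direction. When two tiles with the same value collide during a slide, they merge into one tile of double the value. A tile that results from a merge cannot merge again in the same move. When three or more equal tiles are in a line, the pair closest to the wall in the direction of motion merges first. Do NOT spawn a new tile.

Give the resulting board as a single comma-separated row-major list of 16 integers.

Answer: 0, 0, 16, 8, 0, 0, 0, 4, 0, 0, 8, 4, 0, 0, 0, 16

Derivation:
Slide right:
row 0: [0, 16, 8, 0] -> [0, 0, 16, 8]
row 1: [0, 0, 4, 0] -> [0, 0, 0, 4]
row 2: [8, 4, 0, 0] -> [0, 0, 8, 4]
row 3: [0, 0, 0, 16] -> [0, 0, 0, 16]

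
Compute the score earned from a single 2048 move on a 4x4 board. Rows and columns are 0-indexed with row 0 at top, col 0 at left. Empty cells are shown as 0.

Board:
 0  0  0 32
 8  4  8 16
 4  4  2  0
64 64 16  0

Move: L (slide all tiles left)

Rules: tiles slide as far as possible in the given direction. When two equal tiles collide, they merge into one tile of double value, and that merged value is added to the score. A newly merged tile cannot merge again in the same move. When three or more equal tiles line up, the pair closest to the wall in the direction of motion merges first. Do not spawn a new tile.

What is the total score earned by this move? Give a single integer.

Slide left:
row 0: [0, 0, 0, 32] -> [32, 0, 0, 0]  score +0 (running 0)
row 1: [8, 4, 8, 16] -> [8, 4, 8, 16]  score +0 (running 0)
row 2: [4, 4, 2, 0] -> [8, 2, 0, 0]  score +8 (running 8)
row 3: [64, 64, 16, 0] -> [128, 16, 0, 0]  score +128 (running 136)
Board after move:
 32   0   0   0
  8   4   8  16
  8   2   0   0
128  16   0   0

Answer: 136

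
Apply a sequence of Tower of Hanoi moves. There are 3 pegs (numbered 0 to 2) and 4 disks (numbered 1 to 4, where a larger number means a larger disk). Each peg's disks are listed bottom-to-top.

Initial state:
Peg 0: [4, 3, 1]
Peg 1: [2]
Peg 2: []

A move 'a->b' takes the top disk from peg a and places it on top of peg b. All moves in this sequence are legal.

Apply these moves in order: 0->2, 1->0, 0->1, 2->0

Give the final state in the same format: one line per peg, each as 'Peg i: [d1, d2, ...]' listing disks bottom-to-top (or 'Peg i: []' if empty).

Answer: Peg 0: [4, 3, 1]
Peg 1: [2]
Peg 2: []

Derivation:
After move 1 (0->2):
Peg 0: [4, 3]
Peg 1: [2]
Peg 2: [1]

After move 2 (1->0):
Peg 0: [4, 3, 2]
Peg 1: []
Peg 2: [1]

After move 3 (0->1):
Peg 0: [4, 3]
Peg 1: [2]
Peg 2: [1]

After move 4 (2->0):
Peg 0: [4, 3, 1]
Peg 1: [2]
Peg 2: []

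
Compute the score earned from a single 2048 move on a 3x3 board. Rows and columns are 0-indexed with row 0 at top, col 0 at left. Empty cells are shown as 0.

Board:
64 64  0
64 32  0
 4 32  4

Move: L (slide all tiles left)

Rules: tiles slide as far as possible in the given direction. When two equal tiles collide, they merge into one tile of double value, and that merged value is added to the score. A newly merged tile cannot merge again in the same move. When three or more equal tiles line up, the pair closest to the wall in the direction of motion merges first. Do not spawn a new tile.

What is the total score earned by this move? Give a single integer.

Slide left:
row 0: [64, 64, 0] -> [128, 0, 0]  score +128 (running 128)
row 1: [64, 32, 0] -> [64, 32, 0]  score +0 (running 128)
row 2: [4, 32, 4] -> [4, 32, 4]  score +0 (running 128)
Board after move:
128   0   0
 64  32   0
  4  32   4

Answer: 128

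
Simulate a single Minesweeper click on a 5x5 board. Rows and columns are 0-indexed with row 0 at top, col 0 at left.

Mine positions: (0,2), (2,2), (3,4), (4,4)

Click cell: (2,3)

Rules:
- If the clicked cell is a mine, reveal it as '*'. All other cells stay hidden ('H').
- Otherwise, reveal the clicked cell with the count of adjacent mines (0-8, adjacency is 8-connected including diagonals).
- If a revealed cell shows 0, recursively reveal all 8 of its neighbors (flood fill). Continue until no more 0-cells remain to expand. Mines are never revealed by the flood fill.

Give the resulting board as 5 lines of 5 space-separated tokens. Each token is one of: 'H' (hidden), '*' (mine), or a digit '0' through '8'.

H H H H H
H H H H H
H H H 2 H
H H H H H
H H H H H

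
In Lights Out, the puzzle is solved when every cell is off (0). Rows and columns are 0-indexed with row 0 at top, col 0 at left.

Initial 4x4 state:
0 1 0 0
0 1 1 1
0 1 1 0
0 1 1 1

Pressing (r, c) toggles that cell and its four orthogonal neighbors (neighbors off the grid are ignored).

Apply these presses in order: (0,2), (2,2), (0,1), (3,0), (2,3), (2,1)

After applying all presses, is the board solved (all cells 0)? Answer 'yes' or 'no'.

After press 1 at (0,2):
0 0 1 1
0 1 0 1
0 1 1 0
0 1 1 1

After press 2 at (2,2):
0 0 1 1
0 1 1 1
0 0 0 1
0 1 0 1

After press 3 at (0,1):
1 1 0 1
0 0 1 1
0 0 0 1
0 1 0 1

After press 4 at (3,0):
1 1 0 1
0 0 1 1
1 0 0 1
1 0 0 1

After press 5 at (2,3):
1 1 0 1
0 0 1 0
1 0 1 0
1 0 0 0

After press 6 at (2,1):
1 1 0 1
0 1 1 0
0 1 0 0
1 1 0 0

Lights still on: 8

Answer: no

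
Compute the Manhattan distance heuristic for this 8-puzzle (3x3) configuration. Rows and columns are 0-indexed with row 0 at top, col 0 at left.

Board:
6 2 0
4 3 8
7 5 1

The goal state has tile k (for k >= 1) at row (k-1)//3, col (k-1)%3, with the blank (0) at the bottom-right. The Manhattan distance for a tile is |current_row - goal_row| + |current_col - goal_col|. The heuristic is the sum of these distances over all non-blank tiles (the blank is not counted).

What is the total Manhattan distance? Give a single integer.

Tile 6: at (0,0), goal (1,2), distance |0-1|+|0-2| = 3
Tile 2: at (0,1), goal (0,1), distance |0-0|+|1-1| = 0
Tile 4: at (1,0), goal (1,0), distance |1-1|+|0-0| = 0
Tile 3: at (1,1), goal (0,2), distance |1-0|+|1-2| = 2
Tile 8: at (1,2), goal (2,1), distance |1-2|+|2-1| = 2
Tile 7: at (2,0), goal (2,0), distance |2-2|+|0-0| = 0
Tile 5: at (2,1), goal (1,1), distance |2-1|+|1-1| = 1
Tile 1: at (2,2), goal (0,0), distance |2-0|+|2-0| = 4
Sum: 3 + 0 + 0 + 2 + 2 + 0 + 1 + 4 = 12

Answer: 12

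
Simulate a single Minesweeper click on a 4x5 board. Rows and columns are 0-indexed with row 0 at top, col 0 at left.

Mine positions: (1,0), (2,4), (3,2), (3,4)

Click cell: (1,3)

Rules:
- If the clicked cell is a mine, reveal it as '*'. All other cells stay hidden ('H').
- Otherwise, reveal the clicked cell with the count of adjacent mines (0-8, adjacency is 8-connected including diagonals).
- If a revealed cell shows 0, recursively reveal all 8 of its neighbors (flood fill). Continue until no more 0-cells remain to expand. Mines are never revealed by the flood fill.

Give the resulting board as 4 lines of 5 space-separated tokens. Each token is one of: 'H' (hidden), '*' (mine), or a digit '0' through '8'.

H H H H H
H H H 1 H
H H H H H
H H H H H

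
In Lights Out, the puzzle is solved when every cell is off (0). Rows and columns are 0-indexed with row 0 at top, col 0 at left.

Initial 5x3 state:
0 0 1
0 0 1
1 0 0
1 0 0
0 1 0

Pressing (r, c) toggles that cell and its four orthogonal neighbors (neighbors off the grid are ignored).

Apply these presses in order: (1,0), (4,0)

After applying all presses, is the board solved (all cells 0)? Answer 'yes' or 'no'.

Answer: no

Derivation:
After press 1 at (1,0):
1 0 1
1 1 1
0 0 0
1 0 0
0 1 0

After press 2 at (4,0):
1 0 1
1 1 1
0 0 0
0 0 0
1 0 0

Lights still on: 6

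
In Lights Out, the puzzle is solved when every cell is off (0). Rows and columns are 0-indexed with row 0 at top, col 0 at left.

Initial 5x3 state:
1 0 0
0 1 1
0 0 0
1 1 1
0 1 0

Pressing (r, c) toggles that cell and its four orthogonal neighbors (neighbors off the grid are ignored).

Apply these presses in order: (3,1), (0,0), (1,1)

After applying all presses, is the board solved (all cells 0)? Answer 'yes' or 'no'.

After press 1 at (3,1):
1 0 0
0 1 1
0 1 0
0 0 0
0 0 0

After press 2 at (0,0):
0 1 0
1 1 1
0 1 0
0 0 0
0 0 0

After press 3 at (1,1):
0 0 0
0 0 0
0 0 0
0 0 0
0 0 0

Lights still on: 0

Answer: yes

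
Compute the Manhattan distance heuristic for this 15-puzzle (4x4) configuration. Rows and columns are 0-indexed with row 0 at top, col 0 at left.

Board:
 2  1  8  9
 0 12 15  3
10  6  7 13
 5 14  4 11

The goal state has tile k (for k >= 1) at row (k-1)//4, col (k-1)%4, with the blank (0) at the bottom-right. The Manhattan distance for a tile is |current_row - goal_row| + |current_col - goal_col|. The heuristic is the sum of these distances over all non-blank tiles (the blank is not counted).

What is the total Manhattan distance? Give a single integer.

Tile 2: (0,0)->(0,1) = 1
Tile 1: (0,1)->(0,0) = 1
Tile 8: (0,2)->(1,3) = 2
Tile 9: (0,3)->(2,0) = 5
Tile 12: (1,1)->(2,3) = 3
Tile 15: (1,2)->(3,2) = 2
Tile 3: (1,3)->(0,2) = 2
Tile 10: (2,0)->(2,1) = 1
Tile 6: (2,1)->(1,1) = 1
Tile 7: (2,2)->(1,2) = 1
Tile 13: (2,3)->(3,0) = 4
Tile 5: (3,0)->(1,0) = 2
Tile 14: (3,1)->(3,1) = 0
Tile 4: (3,2)->(0,3) = 4
Tile 11: (3,3)->(2,2) = 2
Sum: 1 + 1 + 2 + 5 + 3 + 2 + 2 + 1 + 1 + 1 + 4 + 2 + 0 + 4 + 2 = 31

Answer: 31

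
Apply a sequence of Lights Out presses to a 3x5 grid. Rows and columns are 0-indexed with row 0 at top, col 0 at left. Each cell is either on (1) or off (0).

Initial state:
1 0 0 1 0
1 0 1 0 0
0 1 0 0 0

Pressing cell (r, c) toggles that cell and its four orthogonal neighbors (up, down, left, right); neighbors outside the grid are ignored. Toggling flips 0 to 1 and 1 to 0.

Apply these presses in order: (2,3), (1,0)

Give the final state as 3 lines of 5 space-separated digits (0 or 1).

Answer: 0 0 0 1 0
0 1 1 1 0
1 1 1 1 1

Derivation:
After press 1 at (2,3):
1 0 0 1 0
1 0 1 1 0
0 1 1 1 1

After press 2 at (1,0):
0 0 0 1 0
0 1 1 1 0
1 1 1 1 1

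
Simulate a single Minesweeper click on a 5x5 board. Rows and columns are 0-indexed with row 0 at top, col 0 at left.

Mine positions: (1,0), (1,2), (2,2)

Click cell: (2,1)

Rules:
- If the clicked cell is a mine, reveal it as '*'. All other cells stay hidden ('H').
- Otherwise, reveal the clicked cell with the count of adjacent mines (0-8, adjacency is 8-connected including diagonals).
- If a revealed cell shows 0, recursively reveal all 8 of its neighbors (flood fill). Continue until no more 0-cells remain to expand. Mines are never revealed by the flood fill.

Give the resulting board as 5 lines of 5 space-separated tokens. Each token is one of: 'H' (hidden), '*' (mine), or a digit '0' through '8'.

H H H H H
H H H H H
H 3 H H H
H H H H H
H H H H H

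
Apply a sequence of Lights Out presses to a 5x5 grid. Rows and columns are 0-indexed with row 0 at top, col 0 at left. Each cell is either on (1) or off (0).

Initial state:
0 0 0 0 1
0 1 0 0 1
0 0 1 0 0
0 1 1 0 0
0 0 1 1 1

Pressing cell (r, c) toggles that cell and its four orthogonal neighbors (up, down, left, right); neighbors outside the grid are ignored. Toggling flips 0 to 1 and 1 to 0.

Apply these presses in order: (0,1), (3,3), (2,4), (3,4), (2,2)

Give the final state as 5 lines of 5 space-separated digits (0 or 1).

After press 1 at (0,1):
1 1 1 0 1
0 0 0 0 1
0 0 1 0 0
0 1 1 0 0
0 0 1 1 1

After press 2 at (3,3):
1 1 1 0 1
0 0 0 0 1
0 0 1 1 0
0 1 0 1 1
0 0 1 0 1

After press 3 at (2,4):
1 1 1 0 1
0 0 0 0 0
0 0 1 0 1
0 1 0 1 0
0 0 1 0 1

After press 4 at (3,4):
1 1 1 0 1
0 0 0 0 0
0 0 1 0 0
0 1 0 0 1
0 0 1 0 0

After press 5 at (2,2):
1 1 1 0 1
0 0 1 0 0
0 1 0 1 0
0 1 1 0 1
0 0 1 0 0

Answer: 1 1 1 0 1
0 0 1 0 0
0 1 0 1 0
0 1 1 0 1
0 0 1 0 0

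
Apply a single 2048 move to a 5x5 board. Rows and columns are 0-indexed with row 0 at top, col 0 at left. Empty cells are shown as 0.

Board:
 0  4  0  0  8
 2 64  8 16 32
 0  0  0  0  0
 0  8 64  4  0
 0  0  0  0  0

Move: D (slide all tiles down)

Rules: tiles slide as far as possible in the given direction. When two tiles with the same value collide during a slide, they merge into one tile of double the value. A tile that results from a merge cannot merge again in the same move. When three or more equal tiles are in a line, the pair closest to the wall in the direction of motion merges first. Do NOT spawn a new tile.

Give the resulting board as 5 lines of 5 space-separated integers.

Answer:  0  0  0  0  0
 0  0  0  0  0
 0  4  0  0  0
 0 64  8 16  8
 2  8 64  4 32

Derivation:
Slide down:
col 0: [0, 2, 0, 0, 0] -> [0, 0, 0, 0, 2]
col 1: [4, 64, 0, 8, 0] -> [0, 0, 4, 64, 8]
col 2: [0, 8, 0, 64, 0] -> [0, 0, 0, 8, 64]
col 3: [0, 16, 0, 4, 0] -> [0, 0, 0, 16, 4]
col 4: [8, 32, 0, 0, 0] -> [0, 0, 0, 8, 32]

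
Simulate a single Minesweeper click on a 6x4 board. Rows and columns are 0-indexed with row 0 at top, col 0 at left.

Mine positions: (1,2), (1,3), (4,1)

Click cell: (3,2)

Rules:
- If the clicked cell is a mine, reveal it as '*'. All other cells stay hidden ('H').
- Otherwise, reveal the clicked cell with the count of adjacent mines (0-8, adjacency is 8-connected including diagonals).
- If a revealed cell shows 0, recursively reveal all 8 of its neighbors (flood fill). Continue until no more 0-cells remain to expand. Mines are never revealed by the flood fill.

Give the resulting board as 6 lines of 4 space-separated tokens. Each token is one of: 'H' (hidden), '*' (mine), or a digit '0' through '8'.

H H H H
H H H H
H H H H
H H 1 H
H H H H
H H H H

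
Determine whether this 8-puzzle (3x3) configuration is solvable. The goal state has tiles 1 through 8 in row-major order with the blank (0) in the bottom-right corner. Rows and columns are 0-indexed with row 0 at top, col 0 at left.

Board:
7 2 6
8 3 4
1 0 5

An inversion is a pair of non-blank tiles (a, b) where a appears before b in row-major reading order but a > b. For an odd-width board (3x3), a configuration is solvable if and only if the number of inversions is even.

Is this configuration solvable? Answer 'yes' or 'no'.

Inversions (pairs i<j in row-major order where tile[i] > tile[j] > 0): 17
17 is odd, so the puzzle is not solvable.

Answer: no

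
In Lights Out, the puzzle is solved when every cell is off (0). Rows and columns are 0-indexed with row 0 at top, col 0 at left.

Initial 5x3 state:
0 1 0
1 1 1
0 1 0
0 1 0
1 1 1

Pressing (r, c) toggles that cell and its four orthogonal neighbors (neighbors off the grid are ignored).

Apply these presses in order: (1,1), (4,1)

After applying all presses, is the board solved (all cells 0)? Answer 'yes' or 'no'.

Answer: yes

Derivation:
After press 1 at (1,1):
0 0 0
0 0 0
0 0 0
0 1 0
1 1 1

After press 2 at (4,1):
0 0 0
0 0 0
0 0 0
0 0 0
0 0 0

Lights still on: 0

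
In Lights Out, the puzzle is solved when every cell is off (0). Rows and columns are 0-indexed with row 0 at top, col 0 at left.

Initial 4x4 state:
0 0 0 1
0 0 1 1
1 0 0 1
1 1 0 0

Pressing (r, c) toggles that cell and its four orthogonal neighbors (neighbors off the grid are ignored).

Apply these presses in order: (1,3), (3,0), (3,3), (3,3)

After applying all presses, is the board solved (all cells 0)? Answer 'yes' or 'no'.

After press 1 at (1,3):
0 0 0 0
0 0 0 0
1 0 0 0
1 1 0 0

After press 2 at (3,0):
0 0 0 0
0 0 0 0
0 0 0 0
0 0 0 0

After press 3 at (3,3):
0 0 0 0
0 0 0 0
0 0 0 1
0 0 1 1

After press 4 at (3,3):
0 0 0 0
0 0 0 0
0 0 0 0
0 0 0 0

Lights still on: 0

Answer: yes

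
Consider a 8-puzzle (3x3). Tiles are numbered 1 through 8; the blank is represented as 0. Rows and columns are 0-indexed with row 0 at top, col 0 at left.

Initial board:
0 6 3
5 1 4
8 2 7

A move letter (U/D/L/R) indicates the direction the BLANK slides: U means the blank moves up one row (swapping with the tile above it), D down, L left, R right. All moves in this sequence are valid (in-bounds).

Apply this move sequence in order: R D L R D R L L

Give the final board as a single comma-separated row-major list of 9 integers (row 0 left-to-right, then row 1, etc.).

Answer: 6, 1, 3, 5, 2, 4, 0, 8, 7

Derivation:
After move 1 (R):
6 0 3
5 1 4
8 2 7

After move 2 (D):
6 1 3
5 0 4
8 2 7

After move 3 (L):
6 1 3
0 5 4
8 2 7

After move 4 (R):
6 1 3
5 0 4
8 2 7

After move 5 (D):
6 1 3
5 2 4
8 0 7

After move 6 (R):
6 1 3
5 2 4
8 7 0

After move 7 (L):
6 1 3
5 2 4
8 0 7

After move 8 (L):
6 1 3
5 2 4
0 8 7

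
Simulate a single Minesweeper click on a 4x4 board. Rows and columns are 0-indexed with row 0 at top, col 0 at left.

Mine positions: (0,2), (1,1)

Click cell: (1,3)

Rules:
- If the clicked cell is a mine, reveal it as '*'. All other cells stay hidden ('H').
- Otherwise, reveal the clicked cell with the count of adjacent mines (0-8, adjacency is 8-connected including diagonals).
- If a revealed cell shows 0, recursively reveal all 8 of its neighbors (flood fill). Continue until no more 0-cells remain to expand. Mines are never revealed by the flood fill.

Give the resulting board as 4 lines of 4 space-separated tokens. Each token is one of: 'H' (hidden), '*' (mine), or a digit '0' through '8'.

H H H H
H H H 1
H H H H
H H H H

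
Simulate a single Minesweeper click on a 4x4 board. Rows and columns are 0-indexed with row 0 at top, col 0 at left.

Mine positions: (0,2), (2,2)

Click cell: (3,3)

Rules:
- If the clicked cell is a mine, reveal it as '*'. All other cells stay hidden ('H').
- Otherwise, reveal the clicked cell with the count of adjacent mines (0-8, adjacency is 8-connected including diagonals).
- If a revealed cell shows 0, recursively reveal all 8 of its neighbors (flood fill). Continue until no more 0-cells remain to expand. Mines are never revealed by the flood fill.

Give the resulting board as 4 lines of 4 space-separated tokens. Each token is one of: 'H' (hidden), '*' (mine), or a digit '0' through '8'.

H H H H
H H H H
H H H H
H H H 1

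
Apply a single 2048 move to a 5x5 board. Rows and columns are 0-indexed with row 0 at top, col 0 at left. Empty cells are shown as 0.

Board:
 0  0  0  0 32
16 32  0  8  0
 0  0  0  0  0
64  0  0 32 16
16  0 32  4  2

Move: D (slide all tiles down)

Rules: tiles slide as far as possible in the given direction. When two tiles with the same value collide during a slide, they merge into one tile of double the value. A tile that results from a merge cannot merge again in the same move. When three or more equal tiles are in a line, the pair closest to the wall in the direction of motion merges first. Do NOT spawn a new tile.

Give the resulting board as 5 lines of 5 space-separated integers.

Slide down:
col 0: [0, 16, 0, 64, 16] -> [0, 0, 16, 64, 16]
col 1: [0, 32, 0, 0, 0] -> [0, 0, 0, 0, 32]
col 2: [0, 0, 0, 0, 32] -> [0, 0, 0, 0, 32]
col 3: [0, 8, 0, 32, 4] -> [0, 0, 8, 32, 4]
col 4: [32, 0, 0, 16, 2] -> [0, 0, 32, 16, 2]

Answer:  0  0  0  0  0
 0  0  0  0  0
16  0  0  8 32
64  0  0 32 16
16 32 32  4  2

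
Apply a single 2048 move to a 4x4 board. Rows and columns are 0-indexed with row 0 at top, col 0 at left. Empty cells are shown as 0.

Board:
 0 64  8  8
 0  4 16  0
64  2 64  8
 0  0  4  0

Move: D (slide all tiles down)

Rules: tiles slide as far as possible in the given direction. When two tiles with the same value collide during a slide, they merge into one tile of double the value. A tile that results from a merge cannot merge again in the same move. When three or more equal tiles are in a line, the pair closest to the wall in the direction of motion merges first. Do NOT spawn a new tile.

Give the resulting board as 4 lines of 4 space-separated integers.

Answer:  0  0  8  0
 0 64 16  0
 0  4 64  0
64  2  4 16

Derivation:
Slide down:
col 0: [0, 0, 64, 0] -> [0, 0, 0, 64]
col 1: [64, 4, 2, 0] -> [0, 64, 4, 2]
col 2: [8, 16, 64, 4] -> [8, 16, 64, 4]
col 3: [8, 0, 8, 0] -> [0, 0, 0, 16]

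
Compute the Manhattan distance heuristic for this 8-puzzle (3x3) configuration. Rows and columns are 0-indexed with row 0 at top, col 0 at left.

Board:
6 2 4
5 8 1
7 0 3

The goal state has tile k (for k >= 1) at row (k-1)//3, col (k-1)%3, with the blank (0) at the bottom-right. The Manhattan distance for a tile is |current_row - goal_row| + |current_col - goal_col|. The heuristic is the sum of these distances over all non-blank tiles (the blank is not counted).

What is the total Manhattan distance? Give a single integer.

Tile 6: (0,0)->(1,2) = 3
Tile 2: (0,1)->(0,1) = 0
Tile 4: (0,2)->(1,0) = 3
Tile 5: (1,0)->(1,1) = 1
Tile 8: (1,1)->(2,1) = 1
Tile 1: (1,2)->(0,0) = 3
Tile 7: (2,0)->(2,0) = 0
Tile 3: (2,2)->(0,2) = 2
Sum: 3 + 0 + 3 + 1 + 1 + 3 + 0 + 2 = 13

Answer: 13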